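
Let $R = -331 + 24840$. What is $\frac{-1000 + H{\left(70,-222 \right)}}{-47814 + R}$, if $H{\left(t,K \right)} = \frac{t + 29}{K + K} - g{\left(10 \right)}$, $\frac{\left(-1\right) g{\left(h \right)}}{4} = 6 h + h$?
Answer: $\frac{106593}{3449140} \approx 0.030904$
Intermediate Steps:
$g{\left(h \right)} = - 28 h$ ($g{\left(h \right)} = - 4 \left(6 h + h\right) = - 4 \cdot 7 h = - 28 h$)
$R = 24509$
$H{\left(t,K \right)} = 280 + \frac{29 + t}{2 K}$ ($H{\left(t,K \right)} = \frac{t + 29}{K + K} - \left(-28\right) 10 = \frac{29 + t}{2 K} - -280 = \left(29 + t\right) \frac{1}{2 K} + 280 = \frac{29 + t}{2 K} + 280 = 280 + \frac{29 + t}{2 K}$)
$\frac{-1000 + H{\left(70,-222 \right)}}{-47814 + R} = \frac{-1000 + \frac{29 + 70 + 560 \left(-222\right)}{2 \left(-222\right)}}{-47814 + 24509} = \frac{-1000 + \frac{1}{2} \left(- \frac{1}{222}\right) \left(29 + 70 - 124320\right)}{-23305} = \left(-1000 + \frac{1}{2} \left(- \frac{1}{222}\right) \left(-124221\right)\right) \left(- \frac{1}{23305}\right) = \left(-1000 + \frac{41407}{148}\right) \left(- \frac{1}{23305}\right) = \left(- \frac{106593}{148}\right) \left(- \frac{1}{23305}\right) = \frac{106593}{3449140}$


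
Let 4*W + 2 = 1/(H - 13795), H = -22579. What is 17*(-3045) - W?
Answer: -7531527691/145496 ≈ -51765.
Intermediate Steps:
W = -72749/145496 (W = -1/2 + 1/(4*(-22579 - 13795)) = -1/2 + (1/4)/(-36374) = -1/2 + (1/4)*(-1/36374) = -1/2 - 1/145496 = -72749/145496 ≈ -0.50001)
17*(-3045) - W = 17*(-3045) - 1*(-72749/145496) = -51765 + 72749/145496 = -7531527691/145496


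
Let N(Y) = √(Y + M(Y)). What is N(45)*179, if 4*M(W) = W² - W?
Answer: 1074*√15 ≈ 4159.6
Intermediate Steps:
M(W) = -W/4 + W²/4 (M(W) = (W² - W)/4 = -W/4 + W²/4)
N(Y) = √(Y + Y*(-1 + Y)/4)
N(45)*179 = (√(45*(3 + 45))/2)*179 = (√(45*48)/2)*179 = (√2160/2)*179 = ((12*√15)/2)*179 = (6*√15)*179 = 1074*√15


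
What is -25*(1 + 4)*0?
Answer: 0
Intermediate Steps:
-25*(1 + 4)*0 = -25*5*0 = -5*25*0 = -125*0 = 0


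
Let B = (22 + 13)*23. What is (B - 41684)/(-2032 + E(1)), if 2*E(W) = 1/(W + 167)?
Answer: 13735344/682751 ≈ 20.118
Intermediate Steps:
E(W) = 1/(2*(167 + W)) (E(W) = 1/(2*(W + 167)) = 1/(2*(167 + W)))
B = 805 (B = 35*23 = 805)
(B - 41684)/(-2032 + E(1)) = (805 - 41684)/(-2032 + 1/(2*(167 + 1))) = -40879/(-2032 + (½)/168) = -40879/(-2032 + (½)*(1/168)) = -40879/(-2032 + 1/336) = -40879/(-682751/336) = -40879*(-336/682751) = 13735344/682751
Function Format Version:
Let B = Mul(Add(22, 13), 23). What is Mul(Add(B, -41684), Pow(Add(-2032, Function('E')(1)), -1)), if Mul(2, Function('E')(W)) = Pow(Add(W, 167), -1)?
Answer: Rational(13735344, 682751) ≈ 20.118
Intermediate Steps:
Function('E')(W) = Mul(Rational(1, 2), Pow(Add(167, W), -1)) (Function('E')(W) = Mul(Rational(1, 2), Pow(Add(W, 167), -1)) = Mul(Rational(1, 2), Pow(Add(167, W), -1)))
B = 805 (B = Mul(35, 23) = 805)
Mul(Add(B, -41684), Pow(Add(-2032, Function('E')(1)), -1)) = Mul(Add(805, -41684), Pow(Add(-2032, Mul(Rational(1, 2), Pow(Add(167, 1), -1))), -1)) = Mul(-40879, Pow(Add(-2032, Mul(Rational(1, 2), Pow(168, -1))), -1)) = Mul(-40879, Pow(Add(-2032, Mul(Rational(1, 2), Rational(1, 168))), -1)) = Mul(-40879, Pow(Add(-2032, Rational(1, 336)), -1)) = Mul(-40879, Pow(Rational(-682751, 336), -1)) = Mul(-40879, Rational(-336, 682751)) = Rational(13735344, 682751)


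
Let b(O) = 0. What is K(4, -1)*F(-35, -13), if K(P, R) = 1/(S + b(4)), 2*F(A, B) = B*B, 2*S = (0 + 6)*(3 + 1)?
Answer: 169/24 ≈ 7.0417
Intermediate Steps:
S = 12 (S = ((0 + 6)*(3 + 1))/2 = (6*4)/2 = (½)*24 = 12)
F(A, B) = B²/2 (F(A, B) = (B*B)/2 = B²/2)
K(P, R) = 1/12 (K(P, R) = 1/(12 + 0) = 1/12)
K(4, -1)*F(-35, -13) = ((½)*(-13)²)/12 = ((½)*169)/12 = (1/12)*(169/2) = 169/24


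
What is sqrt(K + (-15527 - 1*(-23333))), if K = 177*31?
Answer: 3*sqrt(1477) ≈ 115.30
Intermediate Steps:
K = 5487
sqrt(K + (-15527 - 1*(-23333))) = sqrt(5487 + (-15527 - 1*(-23333))) = sqrt(5487 + (-15527 + 23333)) = sqrt(5487 + 7806) = sqrt(13293) = 3*sqrt(1477)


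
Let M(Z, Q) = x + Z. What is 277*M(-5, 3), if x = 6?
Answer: 277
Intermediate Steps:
M(Z, Q) = 6 + Z
277*M(-5, 3) = 277*(6 - 5) = 277*1 = 277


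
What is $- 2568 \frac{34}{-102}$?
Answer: $856$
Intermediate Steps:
$- 2568 \frac{34}{-102} = - 2568 \cdot 34 \left(- \frac{1}{102}\right) = \left(-2568\right) \left(- \frac{1}{3}\right) = 856$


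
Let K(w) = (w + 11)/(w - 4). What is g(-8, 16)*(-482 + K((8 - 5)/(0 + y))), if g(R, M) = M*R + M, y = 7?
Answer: 271712/5 ≈ 54342.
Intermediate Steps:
g(R, M) = M + M*R
K(w) = (11 + w)/(-4 + w)
g(-8, 16)*(-482 + K((8 - 5)/(0 + y))) = (16*(1 - 8))*(-482 + (11 + (8 - 5)/(0 + 7))/(-4 + (8 - 5)/(0 + 7))) = (16*(-7))*(-482 + (11 + 3/7)/(-4 + 3/7)) = -112*(-482 + (11 + 3*(⅐))/(-4 + 3*(⅐))) = -112*(-482 + (11 + 3/7)/(-4 + 3/7)) = -112*(-482 + (80/7)/(-25/7)) = -112*(-482 - 7/25*80/7) = -112*(-482 - 16/5) = -112*(-2426/5) = 271712/5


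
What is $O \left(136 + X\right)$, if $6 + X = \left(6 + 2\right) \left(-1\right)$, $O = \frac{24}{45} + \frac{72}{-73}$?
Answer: $- \frac{60512}{1095} \approx -55.262$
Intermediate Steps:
$O = - \frac{496}{1095}$ ($O = 24 \cdot \frac{1}{45} + 72 \left(- \frac{1}{73}\right) = \frac{8}{15} - \frac{72}{73} = - \frac{496}{1095} \approx -0.45297$)
$X = -14$ ($X = -6 + \left(6 + 2\right) \left(-1\right) = -6 + 8 \left(-1\right) = -6 - 8 = -14$)
$O \left(136 + X\right) = - \frac{496 \left(136 - 14\right)}{1095} = \left(- \frac{496}{1095}\right) 122 = - \frac{60512}{1095}$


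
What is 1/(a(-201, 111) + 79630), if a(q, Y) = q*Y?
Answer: 1/57319 ≈ 1.7446e-5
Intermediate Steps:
a(q, Y) = Y*q
1/(a(-201, 111) + 79630) = 1/(111*(-201) + 79630) = 1/(-22311 + 79630) = 1/57319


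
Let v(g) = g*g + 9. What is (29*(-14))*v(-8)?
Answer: -29638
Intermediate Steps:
v(g) = 9 + g² (v(g) = g² + 9 = 9 + g²)
(29*(-14))*v(-8) = (29*(-14))*(9 + (-8)²) = -406*(9 + 64) = -406*73 = -29638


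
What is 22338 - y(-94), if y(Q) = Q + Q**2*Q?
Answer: 853016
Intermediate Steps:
y(Q) = Q + Q**3
22338 - y(-94) = 22338 - (-94 + (-94)**3) = 22338 - (-94 - 830584) = 22338 - 1*(-830678) = 22338 + 830678 = 853016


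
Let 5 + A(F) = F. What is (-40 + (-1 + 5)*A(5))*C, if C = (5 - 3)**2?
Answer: -160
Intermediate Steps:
A(F) = -5 + F
C = 4 (C = 2**2 = 4)
(-40 + (-1 + 5)*A(5))*C = (-40 + (-1 + 5)*(-5 + 5))*4 = (-40 + 4*0)*4 = (-40 + 0)*4 = -40*4 = -160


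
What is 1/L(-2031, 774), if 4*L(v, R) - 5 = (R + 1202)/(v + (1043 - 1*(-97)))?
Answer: 3564/2479 ≈ 1.4377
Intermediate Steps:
L(v, R) = 5/4 + (1202 + R)/(4*(1140 + v)) (L(v, R) = 5/4 + ((R + 1202)/(v + (1043 - 1*(-97))))/4 = 5/4 + ((1202 + R)/(v + (1043 + 97)))/4 = 5/4 + ((1202 + R)/(v + 1140))/4 = 5/4 + ((1202 + R)/(1140 + v))/4 = 5/4 + (1202 + R)/(4*(1140 + v)))
1/L(-2031, 774) = 1/((6902 + 774 + 5*(-2031))/(4*(1140 - 2031))) = 1/((¼)*(6902 + 774 - 10155)/(-891)) = 1/((¼)*(-1/891)*(-2479)) = 1/(2479/3564) = 3564/2479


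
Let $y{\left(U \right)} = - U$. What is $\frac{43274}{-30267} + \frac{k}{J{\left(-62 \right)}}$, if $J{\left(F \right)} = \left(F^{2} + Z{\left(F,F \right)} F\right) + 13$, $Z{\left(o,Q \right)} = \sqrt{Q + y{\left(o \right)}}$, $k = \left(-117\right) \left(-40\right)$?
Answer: $- \frac{1329382}{6144201} \approx -0.21636$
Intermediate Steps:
$k = 4680$
$Z{\left(o,Q \right)} = \sqrt{Q - o}$
$J{\left(F \right)} = 13 + F^{2}$ ($J{\left(F \right)} = \left(F^{2} + \sqrt{F - F} F\right) + 13 = \left(F^{2} + \sqrt{0} F\right) + 13 = \left(F^{2} + 0 F\right) + 13 = \left(F^{2} + 0\right) + 13 = F^{2} + 13 = 13 + F^{2}$)
$\frac{43274}{-30267} + \frac{k}{J{\left(-62 \right)}} = \frac{43274}{-30267} + \frac{4680}{13 + \left(-62\right)^{2}} = 43274 \left(- \frac{1}{30267}\right) + \frac{4680}{13 + 3844} = - \frac{43274}{30267} + \frac{4680}{3857} = - \frac{1329382}{6144201}$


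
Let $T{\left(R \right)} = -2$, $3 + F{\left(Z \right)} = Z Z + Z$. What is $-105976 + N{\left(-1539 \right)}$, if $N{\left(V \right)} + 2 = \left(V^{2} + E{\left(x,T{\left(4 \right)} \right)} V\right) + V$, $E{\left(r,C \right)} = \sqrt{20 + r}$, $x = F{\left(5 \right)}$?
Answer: $2261004 - 1539 \sqrt{47} \approx 2.2505 \cdot 10^{6}$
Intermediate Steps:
$F{\left(Z \right)} = -3 + Z + Z^{2}$ ($F{\left(Z \right)} = -3 + \left(Z Z + Z\right) = -3 + \left(Z^{2} + Z\right) = -3 + \left(Z + Z^{2}\right) = -3 + Z + Z^{2}$)
$x = 27$ ($x = -3 + 5 + 5^{2} = -3 + 5 + 25 = 27$)
$N{\left(V \right)} = -2 + V + V^{2} + V \sqrt{47}$ ($N{\left(V \right)} = -2 + \left(\left(V^{2} + \sqrt{20 + 27} V\right) + V\right) = -2 + \left(\left(V^{2} + \sqrt{47} V\right) + V\right) = -2 + \left(\left(V^{2} + V \sqrt{47}\right) + V\right) = -2 + \left(V + V^{2} + V \sqrt{47}\right) = -2 + V + V^{2} + V \sqrt{47}$)
$-105976 + N{\left(-1539 \right)} = -105976 - \left(1541 - 2368521 + 1539 \sqrt{47}\right) = -105976 - \left(-2366980 + 1539 \sqrt{47}\right) = -105976 + \left(2366980 - 1539 \sqrt{47}\right) = 2261004 - 1539 \sqrt{47}$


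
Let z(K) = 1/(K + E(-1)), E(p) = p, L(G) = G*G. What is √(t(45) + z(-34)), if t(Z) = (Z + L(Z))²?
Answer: √5249002465/35 ≈ 2070.0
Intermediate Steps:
L(G) = G²
t(Z) = (Z + Z²)²
z(K) = 1/(-1 + K) (z(K) = 1/(K - 1) = 1/(-1 + K))
√(t(45) + z(-34)) = √(45²*(1 + 45)² + 1/(-1 - 34)) = √(2025*46² + 1/(-35)) = √(2025*2116 - 1/35) = √(4284900 - 1/35) = √(149971499/35) = √5249002465/35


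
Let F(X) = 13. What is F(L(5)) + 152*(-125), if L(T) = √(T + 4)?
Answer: -18987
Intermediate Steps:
L(T) = √(4 + T)
F(L(5)) + 152*(-125) = 13 + 152*(-125) = 13 - 19000 = -18987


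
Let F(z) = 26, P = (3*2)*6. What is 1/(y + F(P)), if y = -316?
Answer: -1/290 ≈ -0.0034483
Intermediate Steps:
P = 36 (P = 6*6 = 36)
1/(y + F(P)) = 1/(-316 + 26) = 1/(-290) = -1/290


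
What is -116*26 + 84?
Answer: -2932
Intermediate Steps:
-116*26 + 84 = -3016 + 84 = -2932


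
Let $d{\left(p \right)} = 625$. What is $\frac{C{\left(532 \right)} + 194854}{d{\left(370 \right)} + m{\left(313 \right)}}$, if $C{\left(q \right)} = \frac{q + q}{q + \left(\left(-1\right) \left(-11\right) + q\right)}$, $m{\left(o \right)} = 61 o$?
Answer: $\frac{104734557}{10598425} \approx 9.8821$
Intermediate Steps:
$C{\left(q \right)} = \frac{2 q}{11 + 2 q}$ ($C{\left(q \right)} = \frac{2 q}{q + \left(11 + q\right)} = \frac{2 q}{11 + 2 q}$)
$\frac{C{\left(532 \right)} + 194854}{d{\left(370 \right)} + m{\left(313 \right)}} = \frac{2 \cdot 532 \frac{1}{11 + 2 \cdot 532} + 194854}{625 + 61 \cdot 313} = \frac{2 \cdot 532 \frac{1}{11 + 1064} + 194854}{625 + 19093} = \frac{2 \cdot 532 \cdot \frac{1}{1075} + 194854}{19718} = \left(2 \cdot 532 \cdot \frac{1}{1075} + 194854\right) \frac{1}{19718} = \left(\frac{1064}{1075} + 194854\right) \frac{1}{19718} = \frac{209469114}{1075} \cdot \frac{1}{19718} = \frac{104734557}{10598425}$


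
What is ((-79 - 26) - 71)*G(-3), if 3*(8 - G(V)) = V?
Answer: -1584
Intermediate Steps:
G(V) = 8 - V/3
((-79 - 26) - 71)*G(-3) = ((-79 - 26) - 71)*(8 - ⅓*(-3)) = (-105 - 71)*(8 + 1) = -176*9 = -1584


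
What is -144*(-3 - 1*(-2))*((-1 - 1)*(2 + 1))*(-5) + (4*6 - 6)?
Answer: 4338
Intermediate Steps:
-144*(-3 - 1*(-2))*((-1 - 1)*(2 + 1))*(-5) + (4*6 - 6) = -144*(-3 + 2)*(-2*3)*(-5) + (24 - 6) = -144*(-1*(-6))*(-5) + 18 = -864*(-5) + 18 = -144*(-30) + 18 = 4320 + 18 = 4338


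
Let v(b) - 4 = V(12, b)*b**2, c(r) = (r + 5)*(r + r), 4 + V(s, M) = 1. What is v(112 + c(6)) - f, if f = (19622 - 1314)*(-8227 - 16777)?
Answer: 457594628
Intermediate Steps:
V(s, M) = -3 (V(s, M) = -4 + 1 = -3)
c(r) = 2*r*(5 + r) (c(r) = (5 + r)*(2*r) = 2*r*(5 + r))
v(b) = 4 - 3*b**2
f = -457773232 (f = 18308*(-25004) = -457773232)
v(112 + c(6)) - f = (4 - 3*(112 + 2*6*(5 + 6))**2) - 1*(-457773232) = (4 - 3*(112 + 2*6*11)**2) + 457773232 = (4 - 3*(112 + 132)**2) + 457773232 = (4 - 3*244**2) + 457773232 = (4 - 3*59536) + 457773232 = (4 - 178608) + 457773232 = -178604 + 457773232 = 457594628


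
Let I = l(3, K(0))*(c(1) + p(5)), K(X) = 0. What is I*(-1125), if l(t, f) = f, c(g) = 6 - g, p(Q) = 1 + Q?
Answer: 0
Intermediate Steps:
I = 0 (I = 0*((6 - 1*1) + (1 + 5)) = 0*((6 - 1) + 6) = 0*(5 + 6) = 0*11 = 0)
I*(-1125) = 0*(-1125) = 0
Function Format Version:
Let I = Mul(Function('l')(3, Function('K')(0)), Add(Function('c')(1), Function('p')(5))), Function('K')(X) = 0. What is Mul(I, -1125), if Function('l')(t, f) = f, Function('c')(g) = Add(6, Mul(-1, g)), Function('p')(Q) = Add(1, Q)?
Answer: 0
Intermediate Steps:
I = 0 (I = Mul(0, Add(Add(6, Mul(-1, 1)), Add(1, 5))) = Mul(0, Add(Add(6, -1), 6)) = Mul(0, Add(5, 6)) = Mul(0, 11) = 0)
Mul(I, -1125) = Mul(0, -1125) = 0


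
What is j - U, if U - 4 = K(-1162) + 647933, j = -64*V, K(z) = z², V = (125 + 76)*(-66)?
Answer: -1149157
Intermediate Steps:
V = -13266 (V = 201*(-66) = -13266)
j = 849024 (j = -64*(-13266) = 849024)
U = 1998181 (U = 4 + ((-1162)² + 647933) = 4 + (1350244 + 647933) = 4 + 1998177 = 1998181)
j - U = 849024 - 1*1998181 = 849024 - 1998181 = -1149157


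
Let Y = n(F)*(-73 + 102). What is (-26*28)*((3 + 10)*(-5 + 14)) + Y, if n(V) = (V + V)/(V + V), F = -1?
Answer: -85147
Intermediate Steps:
n(V) = 1 (n(V) = (2*V)/((2*V)) = (2*V)*(1/(2*V)) = 1)
Y = 29 (Y = 1*(-73 + 102) = 1*29 = 29)
(-26*28)*((3 + 10)*(-5 + 14)) + Y = (-26*28)*((3 + 10)*(-5 + 14)) + 29 = -9464*9 + 29 = -728*117 + 29 = -85176 + 29 = -85147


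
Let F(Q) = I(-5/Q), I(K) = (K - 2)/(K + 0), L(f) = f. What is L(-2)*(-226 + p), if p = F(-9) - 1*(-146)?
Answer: 826/5 ≈ 165.20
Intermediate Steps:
I(K) = (-2 + K)/K
F(Q) = -Q*(-2 - 5/Q)/5 (F(Q) = (-2 - 5/Q)/((-5/Q)) = (-Q/5)*(-2 - 5/Q) = -Q*(-2 - 5/Q)/5)
p = 717/5 (p = (1 + (⅖)*(-9)) - 1*(-146) = (1 - 18/5) + 146 = -13/5 + 146 = 717/5 ≈ 143.40)
L(-2)*(-226 + p) = -2*(-226 + 717/5) = -2*(-413/5) = 826/5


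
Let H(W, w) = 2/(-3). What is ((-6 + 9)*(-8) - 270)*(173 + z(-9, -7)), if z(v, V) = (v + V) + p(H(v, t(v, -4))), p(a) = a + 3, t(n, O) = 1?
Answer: -46844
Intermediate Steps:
H(W, w) = -⅔ (H(W, w) = 2*(-⅓) = -⅔)
p(a) = 3 + a
z(v, V) = 7/3 + V + v (z(v, V) = (v + V) + (3 - ⅔) = (V + v) + 7/3 = 7/3 + V + v)
((-6 + 9)*(-8) - 270)*(173 + z(-9, -7)) = ((-6 + 9)*(-8) - 270)*(173 + (7/3 - 7 - 9)) = (3*(-8) - 270)*(173 - 41/3) = (-24 - 270)*(478/3) = -294*478/3 = -46844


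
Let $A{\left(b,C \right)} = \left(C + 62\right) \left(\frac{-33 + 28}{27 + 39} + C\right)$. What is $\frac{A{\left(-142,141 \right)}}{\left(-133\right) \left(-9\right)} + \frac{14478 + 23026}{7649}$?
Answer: $\frac{2486427265}{86326614} \approx 28.803$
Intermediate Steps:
$A{\left(b,C \right)} = \left(62 + C\right) \left(- \frac{5}{66} + C\right)$
$\frac{A{\left(-142,141 \right)}}{\left(-133\right) \left(-9\right)} + \frac{14478 + 23026}{7649} = \frac{- \frac{155}{33} + 141^{2} + \frac{4087}{66} \cdot 141}{\left(-133\right) \left(-9\right)} + \frac{14478 + 23026}{7649} = \frac{- \frac{155}{33} + 19881 + \frac{192089}{22}}{1197} + 37504 \cdot \frac{1}{7649} = \frac{1888103}{66} \cdot \frac{1}{1197} + \frac{37504}{7649} = \frac{269729}{11286} + \frac{37504}{7649} = \frac{2486427265}{86326614}$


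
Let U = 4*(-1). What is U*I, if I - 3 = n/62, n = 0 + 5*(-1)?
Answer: -362/31 ≈ -11.677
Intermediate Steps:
n = -5 (n = 0 - 5 = -5)
I = 181/62 (I = 3 - 5/62 = 181/62 ≈ 2.9194)
U = -4
U*I = -4*181/62 = -362/31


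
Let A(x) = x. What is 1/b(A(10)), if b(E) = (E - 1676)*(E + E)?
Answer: -1/33320 ≈ -3.0012e-5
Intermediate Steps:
b(E) = 2*E*(-1676 + E) (b(E) = (-1676 + E)*(2*E) = 2*E*(-1676 + E))
1/b(A(10)) = 1/(2*10*(-1676 + 10)) = 1/(2*10*(-1666)) = 1/(-33320) = -1/33320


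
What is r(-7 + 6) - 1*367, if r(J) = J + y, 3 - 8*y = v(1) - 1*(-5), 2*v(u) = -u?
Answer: -5891/16 ≈ -368.19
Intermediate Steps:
v(u) = -u/2 (v(u) = (-u)/2 = -u/2)
y = -3/16 (y = 3/8 - (-1/2*1 - 1*(-5))/8 = 3/8 - (-1/2 + 5)/8 = 3/8 - 1/8*9/2 = 3/8 - 9/16 = -3/16 ≈ -0.18750)
r(J) = -3/16 + J (r(J) = J - 3/16 = -3/16 + J)
r(-7 + 6) - 1*367 = (-3/16 + (-7 + 6)) - 1*367 = (-3/16 - 1) - 367 = -19/16 - 367 = -5891/16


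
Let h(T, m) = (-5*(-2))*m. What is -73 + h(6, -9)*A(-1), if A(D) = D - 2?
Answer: 197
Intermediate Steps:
h(T, m) = 10*m
A(D) = -2 + D
-73 + h(6, -9)*A(-1) = -73 + (10*(-9))*(-2 - 1) = -73 - 90*(-3) = -73 + 270 = 197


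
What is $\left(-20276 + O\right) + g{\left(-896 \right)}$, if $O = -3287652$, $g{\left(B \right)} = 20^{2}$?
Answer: $-3307528$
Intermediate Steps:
$g{\left(B \right)} = 400$
$\left(-20276 + O\right) + g{\left(-896 \right)} = \left(-20276 - 3287652\right) + 400 = -3307928 + 400 = -3307528$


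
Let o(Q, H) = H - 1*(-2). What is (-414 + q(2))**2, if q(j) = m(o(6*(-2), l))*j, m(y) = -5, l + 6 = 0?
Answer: 179776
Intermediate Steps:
l = -6 (l = -6 + 0 = -6)
o(Q, H) = 2 + H (o(Q, H) = H + 2 = 2 + H)
q(j) = -5*j
(-414 + q(2))**2 = (-414 - 5*2)**2 = (-414 - 10)**2 = (-424)**2 = 179776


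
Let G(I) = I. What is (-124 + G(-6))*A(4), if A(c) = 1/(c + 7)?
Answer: -130/11 ≈ -11.818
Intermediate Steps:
A(c) = 1/(7 + c)
(-124 + G(-6))*A(4) = (-124 - 6)/(7 + 4) = -130/11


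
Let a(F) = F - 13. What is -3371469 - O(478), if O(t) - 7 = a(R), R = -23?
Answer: -3371440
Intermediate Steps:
a(F) = -13 + F
O(t) = -29 (O(t) = 7 + (-13 - 23) = 7 - 36 = -29)
-3371469 - O(478) = -3371469 - 1*(-29) = -3371469 + 29 = -3371440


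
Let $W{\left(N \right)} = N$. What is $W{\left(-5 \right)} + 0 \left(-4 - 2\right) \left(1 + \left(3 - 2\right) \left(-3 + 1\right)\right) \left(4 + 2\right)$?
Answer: $-5$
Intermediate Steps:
$W{\left(-5 \right)} + 0 \left(-4 - 2\right) \left(1 + \left(3 - 2\right) \left(-3 + 1\right)\right) \left(4 + 2\right) = -5 + 0 \left(-4 - 2\right) \left(1 + \left(3 - 2\right) \left(-3 + 1\right)\right) \left(4 + 2\right) = -5 + 0 - 6 \left(1 + 1 \left(-2\right)\right) 6 = -5 + 0 - 6 \left(1 - 2\right) 6 = -5 + 0 \left(-6\right) \left(-1\right) 6 = -5 + 0 \cdot 6 \cdot 6 = -5 + 0 \cdot 36 = -5 + 0 = -5$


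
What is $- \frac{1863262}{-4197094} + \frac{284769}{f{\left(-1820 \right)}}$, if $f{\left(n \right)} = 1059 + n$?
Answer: $- \frac{596892159452}{1596994267} \approx -373.76$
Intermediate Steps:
$- \frac{1863262}{-4197094} + \frac{284769}{f{\left(-1820 \right)}} = - \frac{1863262}{-4197094} + \frac{284769}{1059 - 1820} = \left(-1863262\right) \left(- \frac{1}{4197094}\right) + \frac{284769}{-761} = \frac{931631}{2098547} + 284769 \left(- \frac{1}{761}\right) = \frac{931631}{2098547} - \frac{284769}{761} = - \frac{596892159452}{1596994267}$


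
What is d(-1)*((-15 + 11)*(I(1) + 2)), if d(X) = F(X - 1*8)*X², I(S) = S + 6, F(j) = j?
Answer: 324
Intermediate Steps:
I(S) = 6 + S
d(X) = X²*(-8 + X) (d(X) = (X - 1*8)*X² = (X - 8)*X² = (-8 + X)*X² = X²*(-8 + X))
d(-1)*((-15 + 11)*(I(1) + 2)) = ((-1)²*(-8 - 1))*((-15 + 11)*((6 + 1) + 2)) = (1*(-9))*(-4*(7 + 2)) = -(-36)*9 = -9*(-36) = 324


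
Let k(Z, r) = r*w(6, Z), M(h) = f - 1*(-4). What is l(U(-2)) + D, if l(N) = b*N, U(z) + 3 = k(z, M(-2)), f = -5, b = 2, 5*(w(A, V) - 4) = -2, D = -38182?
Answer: -190976/5 ≈ -38195.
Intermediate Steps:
w(A, V) = 18/5 (w(A, V) = 4 + (⅕)*(-2) = 4 - ⅖ = 18/5)
M(h) = -1 (M(h) = -5 - 1*(-4) = -5 + 4 = -1)
k(Z, r) = 18*r/5 (k(Z, r) = r*(18/5) = 18*r/5)
U(z) = -33/5 (U(z) = -3 + (18/5)*(-1) = -3 - 18/5 = -33/5)
l(N) = 2*N
l(U(-2)) + D = 2*(-33/5) - 38182 = -66/5 - 38182 = -190976/5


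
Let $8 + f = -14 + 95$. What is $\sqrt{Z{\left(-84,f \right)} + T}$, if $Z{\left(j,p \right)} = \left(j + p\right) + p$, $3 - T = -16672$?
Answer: $\sqrt{16737} \approx 129.37$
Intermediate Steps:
$T = 16675$ ($T = 3 - -16672 = 3 + 16672 = 16675$)
$f = 73$ ($f = -8 + \left(-14 + 95\right) = -8 + 81 = 73$)
$Z{\left(j,p \right)} = j + 2 p$
$\sqrt{Z{\left(-84,f \right)} + T} = \sqrt{\left(-84 + 2 \cdot 73\right) + 16675} = \sqrt{\left(-84 + 146\right) + 16675} = \sqrt{62 + 16675} = \sqrt{16737}$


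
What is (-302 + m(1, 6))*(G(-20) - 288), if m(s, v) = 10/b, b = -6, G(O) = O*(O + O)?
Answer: -466432/3 ≈ -1.5548e+5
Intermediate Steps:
G(O) = 2*O**2 (G(O) = O*(2*O) = 2*O**2)
m(s, v) = -5/3 (m(s, v) = 10/(-6) = 10*(-1/6) = -5/3)
(-302 + m(1, 6))*(G(-20) - 288) = (-302 - 5/3)*(2*(-20)**2 - 288) = -911*(2*400 - 288)/3 = -911*(800 - 288)/3 = -911/3*512 = -466432/3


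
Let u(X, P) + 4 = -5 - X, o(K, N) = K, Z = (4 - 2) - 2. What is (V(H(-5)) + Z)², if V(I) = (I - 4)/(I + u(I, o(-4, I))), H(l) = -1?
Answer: 25/81 ≈ 0.30864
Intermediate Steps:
Z = 0 (Z = 2 - 2 = 0)
u(X, P) = -9 - X (u(X, P) = -4 + (-5 - X) = -9 - X)
V(I) = 4/9 - I/9 (V(I) = (I - 4)/(I + (-9 - I)) = (-4 + I)/(-9) = (-4 + I)*(-⅑) = 4/9 - I/9)
(V(H(-5)) + Z)² = ((4/9 - ⅑*(-1)) + 0)² = ((4/9 + ⅑) + 0)² = (5/9 + 0)² = (5/9)² = 25/81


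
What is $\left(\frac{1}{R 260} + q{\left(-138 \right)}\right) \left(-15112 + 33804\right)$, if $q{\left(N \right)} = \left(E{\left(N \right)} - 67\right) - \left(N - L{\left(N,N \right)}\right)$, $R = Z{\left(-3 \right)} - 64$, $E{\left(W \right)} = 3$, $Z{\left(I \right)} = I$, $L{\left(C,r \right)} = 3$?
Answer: $\frac{6268077147}{4355} \approx 1.4393 \cdot 10^{6}$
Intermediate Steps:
$R = -67$ ($R = -3 - 64 = -67$)
$q{\left(N \right)} = -61 - N$ ($q{\left(N \right)} = \left(3 - 67\right) - \left(-3 + N\right) = -64 - \left(-3 + N\right) = -61 - N$)
$\left(\frac{1}{R 260} + q{\left(-138 \right)}\right) \left(-15112 + 33804\right) = \left(\frac{1}{\left(-67\right) 260} - -77\right) \left(-15112 + 33804\right) = \left(\frac{1}{-17420} + \left(-61 + 138\right)\right) 18692 = \left(- \frac{1}{17420} + 77\right) 18692 = \frac{1341339}{17420} \cdot 18692 = \frac{6268077147}{4355}$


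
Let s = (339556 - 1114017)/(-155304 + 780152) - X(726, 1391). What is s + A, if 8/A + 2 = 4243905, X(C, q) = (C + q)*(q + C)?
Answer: -11884520639121128115/2651794301744 ≈ -4.4817e+6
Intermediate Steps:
X(C, q) = (C + q)² (X(C, q) = (C + q)*(C + q) = (C + q)²)
A = 8/4243903 (A = 8/(-2 + 4243905) = 8/4243903 ≈ 1.8851e-6)
s = -2800375182733/624848 (s = (339556 - 1114017)/(-155304 + 780152) - (726 + 1391)² = -774461/624848 - 1*2117² = -774461*1/624848 - 1*4481689 = -774461/624848 - 4481689 = -2800375182733/624848 ≈ -4.4817e+6)
s + A = -2800375182733/624848 + 8/4243903 = -11884520639121128115/2651794301744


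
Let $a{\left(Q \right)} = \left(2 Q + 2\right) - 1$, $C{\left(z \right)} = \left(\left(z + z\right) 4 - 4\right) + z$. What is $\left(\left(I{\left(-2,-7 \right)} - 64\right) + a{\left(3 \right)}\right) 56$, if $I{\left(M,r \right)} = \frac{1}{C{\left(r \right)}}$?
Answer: $- \frac{213920}{67} \approx -3192.8$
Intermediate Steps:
$C{\left(z \right)} = -4 + 9 z$ ($C{\left(z \right)} = \left(2 z 4 - 4\right) + z = \left(8 z - 4\right) + z = \left(-4 + 8 z\right) + z = -4 + 9 z$)
$I{\left(M,r \right)} = \frac{1}{-4 + 9 r}$
$a{\left(Q \right)} = 1 + 2 Q$ ($a{\left(Q \right)} = \left(2 + 2 Q\right) - 1 = 1 + 2 Q$)
$\left(\left(I{\left(-2,-7 \right)} - 64\right) + a{\left(3 \right)}\right) 56 = \left(\left(\frac{1}{-4 + 9 \left(-7\right)} - 64\right) + \left(1 + 2 \cdot 3\right)\right) 56 = \left(\left(\frac{1}{-4 - 63} - 64\right) + \left(1 + 6\right)\right) 56 = \left(\left(\frac{1}{-67} - 64\right) + 7\right) 56 = \left(\left(- \frac{1}{67} - 64\right) + 7\right) 56 = \left(- \frac{4289}{67} + 7\right) 56 = \left(- \frac{3820}{67}\right) 56 = - \frac{213920}{67}$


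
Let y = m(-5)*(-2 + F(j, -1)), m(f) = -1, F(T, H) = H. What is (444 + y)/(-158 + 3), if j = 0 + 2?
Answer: -447/155 ≈ -2.8839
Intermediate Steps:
j = 2
y = 3 (y = -(-2 - 1) = -1*(-3) = 3)
(444 + y)/(-158 + 3) = (444 + 3)/(-158 + 3) = 447/(-155) = 447*(-1/155) = -447/155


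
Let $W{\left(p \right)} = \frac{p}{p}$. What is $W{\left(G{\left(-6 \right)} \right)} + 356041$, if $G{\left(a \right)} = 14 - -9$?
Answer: $356042$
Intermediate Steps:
$G{\left(a \right)} = 23$ ($G{\left(a \right)} = 14 + 9 = 23$)
$W{\left(p \right)} = 1$
$W{\left(G{\left(-6 \right)} \right)} + 356041 = 1 + 356041 = 356042$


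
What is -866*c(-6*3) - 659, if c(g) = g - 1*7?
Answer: 20991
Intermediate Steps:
c(g) = -7 + g (c(g) = g - 7 = -7 + g)
-866*c(-6*3) - 659 = -866*(-7 - 6*3) - 659 = -866*(-7 - 18) - 659 = -866*(-25) - 659 = 21650 - 659 = 20991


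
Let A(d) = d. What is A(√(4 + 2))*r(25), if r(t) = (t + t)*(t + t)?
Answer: 2500*√6 ≈ 6123.7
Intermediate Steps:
r(t) = 4*t² (r(t) = (2*t)*(2*t) = 4*t²)
A(√(4 + 2))*r(25) = √(4 + 2)*(4*25²) = √6*(4*625) = √6*2500 = 2500*√6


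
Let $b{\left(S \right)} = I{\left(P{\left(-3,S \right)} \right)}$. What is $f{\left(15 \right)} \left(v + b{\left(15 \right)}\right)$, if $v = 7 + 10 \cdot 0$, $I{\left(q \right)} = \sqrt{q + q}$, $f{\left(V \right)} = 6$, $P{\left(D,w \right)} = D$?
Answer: $42 + 6 i \sqrt{6} \approx 42.0 + 14.697 i$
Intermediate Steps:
$I{\left(q \right)} = \sqrt{2} \sqrt{q}$ ($I{\left(q \right)} = \sqrt{2 q} = \sqrt{2} \sqrt{q}$)
$b{\left(S \right)} = i \sqrt{6}$ ($b{\left(S \right)} = \sqrt{2} \sqrt{-3} = \sqrt{2} i \sqrt{3} = i \sqrt{6}$)
$v = 7$ ($v = 7 + 0 = 7$)
$f{\left(15 \right)} \left(v + b{\left(15 \right)}\right) = 6 \left(7 + i \sqrt{6}\right) = 42 + 6 i \sqrt{6}$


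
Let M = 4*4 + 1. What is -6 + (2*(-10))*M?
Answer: -346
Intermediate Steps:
M = 17 (M = 16 + 1 = 17)
-6 + (2*(-10))*M = -6 + (2*(-10))*17 = -6 - 20*17 = -6 - 340 = -346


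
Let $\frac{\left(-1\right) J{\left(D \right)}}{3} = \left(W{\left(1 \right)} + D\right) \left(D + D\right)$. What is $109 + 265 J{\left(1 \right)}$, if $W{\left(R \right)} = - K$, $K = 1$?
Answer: $109$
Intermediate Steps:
$W{\left(R \right)} = -1$ ($W{\left(R \right)} = \left(-1\right) 1 = -1$)
$J{\left(D \right)} = - 6 D \left(-1 + D\right)$ ($J{\left(D \right)} = - 3 \left(-1 + D\right) \left(D + D\right) = - 3 \left(-1 + D\right) 2 D = - 3 \cdot 2 D \left(-1 + D\right) = - 6 D \left(-1 + D\right)$)
$109 + 265 J{\left(1 \right)} = 109 + 265 \cdot 6 \cdot 1 \left(1 - 1\right) = 109 + 265 \cdot 6 \cdot 1 \cdot 0 = 109 + 265 \cdot 0 = 109 + 0 = 109$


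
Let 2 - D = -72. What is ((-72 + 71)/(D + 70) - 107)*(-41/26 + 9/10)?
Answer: 169499/2340 ≈ 72.435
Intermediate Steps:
D = 74 (D = 2 - 1*(-72) = 2 + 72 = 74)
((-72 + 71)/(D + 70) - 107)*(-41/26 + 9/10) = ((-72 + 71)/(74 + 70) - 107)*(-41/26 + 9/10) = (-1/144 - 107)*(-41*1/26 + 9*(⅒)) = (-1*1/144 - 107)*(-41/26 + 9/10) = (-1/144 - 107)*(-44/65) = -15409/144*(-44/65) = 169499/2340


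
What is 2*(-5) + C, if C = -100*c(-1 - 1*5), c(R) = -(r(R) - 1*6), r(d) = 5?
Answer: -110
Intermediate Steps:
c(R) = 1 (c(R) = -(5 - 1*6) = -(5 - 6) = -1*(-1) = 1)
C = -100 (C = -100*1 = -100)
2*(-5) + C = 2*(-5) - 100 = -10 - 100 = -110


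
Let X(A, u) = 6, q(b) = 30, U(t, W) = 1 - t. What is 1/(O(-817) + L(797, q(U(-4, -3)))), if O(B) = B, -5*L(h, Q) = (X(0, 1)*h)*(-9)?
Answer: 5/38953 ≈ 0.00012836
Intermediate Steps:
L(h, Q) = 54*h/5 (L(h, Q) = -6*h*(-9)/5 = -(-54)*h/5 = 54*h/5)
1/(O(-817) + L(797, q(U(-4, -3)))) = 1/(-817 + (54/5)*797) = 1/(-817 + 43038/5) = 1/(38953/5) = 5/38953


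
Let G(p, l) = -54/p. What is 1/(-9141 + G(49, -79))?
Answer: -49/447963 ≈ -0.00010938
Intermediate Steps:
1/(-9141 + G(49, -79)) = 1/(-9141 - 54/49) = 1/(-447963/49) = -49/447963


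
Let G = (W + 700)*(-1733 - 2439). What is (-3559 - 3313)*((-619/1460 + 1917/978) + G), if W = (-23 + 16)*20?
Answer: 955202962870386/59495 ≈ 1.6055e+10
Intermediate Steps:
W = -140 (W = -7*20 = -140)
G = -2336320 (G = (-140 + 700)*(-1733 - 2439) = 560*(-4172) = -2336320)
(-3559 - 3313)*((-619/1460 + 1917/978) + G) = (-3559 - 3313)*((-619/1460 + 1917/978) - 2336320) = -6872*((-619*1/1460 + 1917*(1/978)) - 2336320) = -6872*((-619/1460 + 639/326) - 2336320) = -6872*(365573/237980 - 2336320) = -6872*(-555997068027/237980) = 955202962870386/59495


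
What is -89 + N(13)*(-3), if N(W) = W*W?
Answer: -596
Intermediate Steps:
N(W) = W²
-89 + N(13)*(-3) = -89 + 13²*(-3) = -89 + 169*(-3) = -89 - 507 = -596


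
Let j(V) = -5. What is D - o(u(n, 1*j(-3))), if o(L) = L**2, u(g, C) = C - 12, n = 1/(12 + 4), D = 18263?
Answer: 17974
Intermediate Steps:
n = 1/16 ≈ 0.062500
u(g, C) = -12 + C
D - o(u(n, 1*j(-3))) = 18263 - (-12 + 1*(-5))**2 = 18263 - (-12 - 5)**2 = 18263 - 1*(-17)**2 = 18263 - 1*289 = 18263 - 289 = 17974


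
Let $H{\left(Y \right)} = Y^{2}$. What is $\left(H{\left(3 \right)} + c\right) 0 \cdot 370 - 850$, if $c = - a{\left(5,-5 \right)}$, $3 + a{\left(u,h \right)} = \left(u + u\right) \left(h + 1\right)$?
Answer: $-850$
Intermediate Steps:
$a{\left(u,h \right)} = -3 + 2 u \left(1 + h\right)$ ($a{\left(u,h \right)} = -3 + \left(u + u\right) \left(h + 1\right) = -3 + 2 u \left(1 + h\right)$)
$c = 43$ ($c = - (-3 + 2 \cdot 5 + 2 \left(-5\right) 5) = - (-3 + 10 - 50) = \left(-1\right) \left(-43\right) = 43$)
$\left(H{\left(3 \right)} + c\right) 0 \cdot 370 - 850 = \left(3^{2} + 43\right) 0 \cdot 370 - 850 = \left(9 + 43\right) 0 \cdot 370 - 850 = 52 \cdot 0 \cdot 370 - 850 = 0 \cdot 370 - 850 = 0 - 850 = -850$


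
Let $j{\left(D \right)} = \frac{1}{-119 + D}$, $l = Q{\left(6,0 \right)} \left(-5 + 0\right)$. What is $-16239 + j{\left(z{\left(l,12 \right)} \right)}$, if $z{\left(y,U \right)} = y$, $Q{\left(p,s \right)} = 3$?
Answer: $- \frac{2176027}{134} \approx -16239.0$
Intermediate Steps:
$l = -15$ ($l = 3 \left(-5 + 0\right) = 3 \left(-5\right) = -15$)
$-16239 + j{\left(z{\left(l,12 \right)} \right)} = -16239 + \frac{1}{-119 - 15} = -16239 + \frac{1}{-134} = -16239 - \frac{1}{134} = - \frac{2176027}{134}$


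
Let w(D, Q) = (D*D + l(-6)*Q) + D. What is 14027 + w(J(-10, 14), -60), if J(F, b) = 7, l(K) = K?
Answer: 14443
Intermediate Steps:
w(D, Q) = D + D**2 - 6*Q (w(D, Q) = (D*D - 6*Q) + D = (D**2 - 6*Q) + D = D + D**2 - 6*Q)
14027 + w(J(-10, 14), -60) = 14027 + (7 + 7**2 - 6*(-60)) = 14027 + (7 + 49 + 360) = 14027 + 416 = 14443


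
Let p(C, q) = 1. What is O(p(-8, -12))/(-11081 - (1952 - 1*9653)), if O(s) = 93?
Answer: -93/3380 ≈ -0.027515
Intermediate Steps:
O(p(-8, -12))/(-11081 - (1952 - 1*9653)) = 93/(-11081 - (1952 - 1*9653)) = 93/(-11081 - (1952 - 9653)) = 93/(-11081 - 1*(-7701)) = 93/(-11081 + 7701) = 93/(-3380) = 93*(-1/3380) = -93/3380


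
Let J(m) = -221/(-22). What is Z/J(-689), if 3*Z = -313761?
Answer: -2300914/221 ≈ -10411.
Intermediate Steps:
Z = -104587 (Z = (1/3)*(-313761) = -104587)
J(m) = 221/22 (J(m) = -221*(-1/22) = 221/22)
Z/J(-689) = -104587/221/22 = -104587*22/221 = -2300914/221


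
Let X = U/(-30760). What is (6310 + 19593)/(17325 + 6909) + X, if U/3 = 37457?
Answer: -963211267/372718920 ≈ -2.5843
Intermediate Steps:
U = 112371 (U = 3*37457 = 112371)
X = -112371/30760 (X = 112371/(-30760) = 112371*(-1/30760) = -112371/30760 ≈ -3.6532)
(6310 + 19593)/(17325 + 6909) + X = (6310 + 19593)/(17325 + 6909) - 112371/30760 = 25903/24234 - 112371/30760 = -963211267/372718920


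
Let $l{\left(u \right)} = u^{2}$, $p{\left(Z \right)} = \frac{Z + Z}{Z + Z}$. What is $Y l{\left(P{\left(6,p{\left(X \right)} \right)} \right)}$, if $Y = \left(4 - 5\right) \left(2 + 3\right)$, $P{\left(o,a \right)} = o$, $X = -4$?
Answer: $-180$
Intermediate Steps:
$p{\left(Z \right)} = 1$ ($p{\left(Z \right)} = \frac{2 Z}{2 Z} = 2 Z \frac{1}{2 Z} = 1$)
$Y = -5$ ($Y = \left(-1\right) 5 = -5$)
$Y l{\left(P{\left(6,p{\left(X \right)} \right)} \right)} = - 5 \cdot 6^{2} = \left(-5\right) 36 = -180$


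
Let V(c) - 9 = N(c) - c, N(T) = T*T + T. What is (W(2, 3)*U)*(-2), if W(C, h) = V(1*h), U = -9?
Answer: 324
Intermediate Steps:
N(T) = T + T² (N(T) = T² + T = T + T²)
V(c) = 9 - c + c*(1 + c) (V(c) = 9 + (c*(1 + c) - c) = 9 + (-c + c*(1 + c)) = 9 - c + c*(1 + c))
W(C, h) = 9 + h² (W(C, h) = 9 + (1*h)² = 9 + h²)
(W(2, 3)*U)*(-2) = ((9 + 3²)*(-9))*(-2) = ((9 + 9)*(-9))*(-2) = (18*(-9))*(-2) = -162*(-2) = 324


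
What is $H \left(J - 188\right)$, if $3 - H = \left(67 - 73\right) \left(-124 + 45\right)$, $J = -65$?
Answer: $119163$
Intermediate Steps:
$H = -471$ ($H = 3 - \left(67 - 73\right) \left(-124 + 45\right) = 3 - \left(-6\right) \left(-79\right) = 3 - 474 = -471$)
$H \left(J - 188\right) = - 471 \left(-65 - 188\right) = \left(-471\right) \left(-253\right) = 119163$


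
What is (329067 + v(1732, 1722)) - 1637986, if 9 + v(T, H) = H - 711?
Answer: -1307917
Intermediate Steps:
v(T, H) = -720 + H (v(T, H) = -9 + (H - 711) = -9 + (-711 + H) = -720 + H)
(329067 + v(1732, 1722)) - 1637986 = (329067 + (-720 + 1722)) - 1637986 = (329067 + 1002) - 1637986 = 330069 - 1637986 = -1307917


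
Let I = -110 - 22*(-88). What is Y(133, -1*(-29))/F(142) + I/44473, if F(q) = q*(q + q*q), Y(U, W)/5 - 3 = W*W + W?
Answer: 38176979/896753572 ≈ 0.042572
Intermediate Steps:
Y(U, W) = 15 + 5*W + 5*W² (Y(U, W) = 15 + 5*(W*W + W) = 15 + 5*(W² + W) = 15 + 5*(W + W²) = 15 + (5*W + 5*W²) = 15 + 5*W + 5*W²)
I = 1826 (I = -110 + 1936 = 1826)
F(q) = q*(q + q²)
Y(133, -1*(-29))/F(142) + I/44473 = (15 + 5*(-1*(-29)) + 5*(-1*(-29))²)/((142²*(1 + 142))) + 1826/44473 = (15 + 5*29 + 5*29²)/((20164*143)) + 1826*(1/44473) = (15 + 145 + 5*841)/2883452 + 166/4043 = (15 + 145 + 4205)*(1/2883452) + 166/4043 = 4365*(1/2883452) + 166/4043 = 4365/2883452 + 166/4043 = 38176979/896753572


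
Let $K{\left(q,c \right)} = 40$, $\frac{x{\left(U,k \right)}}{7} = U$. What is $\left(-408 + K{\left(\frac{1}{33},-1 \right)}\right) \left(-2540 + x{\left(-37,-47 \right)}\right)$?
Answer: $1030032$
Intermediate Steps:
$x{\left(U,k \right)} = 7 U$
$\left(-408 + K{\left(\frac{1}{33},-1 \right)}\right) \left(-2540 + x{\left(-37,-47 \right)}\right) = \left(-408 + 40\right) \left(-2540 + 7 \left(-37\right)\right) = - 368 \left(-2540 - 259\right) = \left(-368\right) \left(-2799\right) = 1030032$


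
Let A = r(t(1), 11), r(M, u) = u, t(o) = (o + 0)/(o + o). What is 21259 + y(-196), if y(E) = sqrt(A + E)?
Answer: 21259 + I*sqrt(185) ≈ 21259.0 + 13.601*I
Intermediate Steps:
t(o) = 1/2 (t(o) = o/((2*o)) = o*(1/(2*o)) = 1/2)
A = 11
y(E) = sqrt(11 + E)
21259 + y(-196) = 21259 + sqrt(11 - 196) = 21259 + sqrt(-185) = 21259 + I*sqrt(185)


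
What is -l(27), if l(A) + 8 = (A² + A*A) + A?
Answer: -1477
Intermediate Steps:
l(A) = -8 + A + 2*A² (l(A) = -8 + ((A² + A*A) + A) = -8 + ((A² + A²) + A) = -8 + (2*A² + A) = -8 + (A + 2*A²) = -8 + A + 2*A²)
-l(27) = -(-8 + 27 + 2*27²) = -(-8 + 27 + 2*729) = -(-8 + 27 + 1458) = -1*1477 = -1477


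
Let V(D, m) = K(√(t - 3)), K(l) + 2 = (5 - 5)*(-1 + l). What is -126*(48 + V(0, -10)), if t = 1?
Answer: -5796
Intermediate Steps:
K(l) = -2 (K(l) = -2 + (5 - 5)*(-1 + l) = -2 + 0*(-1 + l) = -2 + 0 = -2)
V(D, m) = -2
-126*(48 + V(0, -10)) = -126*(48 - 2) = -126*46 = -5796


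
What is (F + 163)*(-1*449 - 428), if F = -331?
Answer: 147336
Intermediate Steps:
(F + 163)*(-1*449 - 428) = (-331 + 163)*(-1*449 - 428) = -168*(-449 - 428) = -168*(-877) = 147336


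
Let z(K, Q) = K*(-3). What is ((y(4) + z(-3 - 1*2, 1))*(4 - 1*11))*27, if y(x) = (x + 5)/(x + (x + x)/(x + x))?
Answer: -15876/5 ≈ -3175.2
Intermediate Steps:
z(K, Q) = -3*K
y(x) = (5 + x)/(1 + x) (y(x) = (5 + x)/(x + (2*x)/((2*x))) = (5 + x)/(x + (2*x)*(1/(2*x))) = (5 + x)/(x + 1) = (5 + x)/(1 + x))
((y(4) + z(-3 - 1*2, 1))*(4 - 1*11))*27 = (((5 + 4)/(1 + 4) - 3*(-3 - 1*2))*(4 - 1*11))*27 = ((9/5 - 3*(-3 - 2))*(4 - 11))*27 = (((⅕)*9 - 3*(-5))*(-7))*27 = ((9/5 + 15)*(-7))*27 = ((84/5)*(-7))*27 = -588/5*27 = -15876/5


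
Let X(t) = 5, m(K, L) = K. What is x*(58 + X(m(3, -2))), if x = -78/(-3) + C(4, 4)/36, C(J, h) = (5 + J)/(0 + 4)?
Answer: 26271/16 ≈ 1641.9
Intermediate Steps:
C(J, h) = 5/4 + J/4 (C(J, h) = (5 + J)/4 = (5 + J)*(1/4) = 5/4 + J/4)
x = 417/16 (x = -78/(-3) + (5/4 + (1/4)*4)/36 = -78*(-1/3) + (5/4 + 1)*(1/36) = 26 + (9/4)*(1/36) = 26 + 1/16 = 417/16 ≈ 26.063)
x*(58 + X(m(3, -2))) = 417*(58 + 5)/16 = (417/16)*63 = 26271/16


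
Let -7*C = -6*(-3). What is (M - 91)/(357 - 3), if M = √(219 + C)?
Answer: -91/354 + √10605/2478 ≈ -0.21550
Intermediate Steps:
C = -18/7 (C = -(-6)*(-3)/7 = -⅐*18 = -18/7 ≈ -2.5714)
M = √10605/7 (M = √(219 - 18/7) = √(1515/7) = √10605/7 ≈ 14.712)
(M - 91)/(357 - 3) = (√10605/7 - 91)/(357 - 3) = (-91 + √10605/7)/354 = (-91 + √10605/7)*(1/354) = -91/354 + √10605/2478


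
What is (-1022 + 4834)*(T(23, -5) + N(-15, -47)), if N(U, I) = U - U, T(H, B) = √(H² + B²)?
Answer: 3812*√554 ≈ 89724.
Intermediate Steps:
T(H, B) = √(B² + H²)
N(U, I) = 0
(-1022 + 4834)*(T(23, -5) + N(-15, -47)) = (-1022 + 4834)*(√((-5)² + 23²) + 0) = 3812*(√(25 + 529) + 0) = 3812*(√554 + 0) = 3812*√554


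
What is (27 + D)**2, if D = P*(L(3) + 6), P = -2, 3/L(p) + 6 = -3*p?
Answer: 5929/25 ≈ 237.16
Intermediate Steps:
L(p) = 3/(-6 - 3*p)
D = -58/5 (D = -2*(-1/(2 + 3) + 6) = -2*(-1/5 + 6) = -2*29/5 = -58/5 ≈ -11.600)
(27 + D)**2 = (27 - 58/5)**2 = (77/5)**2 = 5929/25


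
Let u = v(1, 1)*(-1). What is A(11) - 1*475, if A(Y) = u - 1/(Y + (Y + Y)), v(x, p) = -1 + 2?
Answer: -15709/33 ≈ -476.03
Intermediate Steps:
v(x, p) = 1
u = -1 (u = 1*(-1) = -1)
A(Y) = -1 - 1/(3*Y) (A(Y) = -1 - 1/(Y + (Y + Y)) = -1 - 1/(Y + 2*Y) = -1 - 1/(3*Y))
A(11) - 1*475 = (-⅓ - 1*11)/11 - 1*475 = (-⅓ - 11)/11 - 475 = (1/11)*(-34/3) - 475 = -34/33 - 475 = -15709/33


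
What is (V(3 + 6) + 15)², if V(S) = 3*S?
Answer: 1764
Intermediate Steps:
(V(3 + 6) + 15)² = (3*(3 + 6) + 15)² = (3*9 + 15)² = (27 + 15)² = 42² = 1764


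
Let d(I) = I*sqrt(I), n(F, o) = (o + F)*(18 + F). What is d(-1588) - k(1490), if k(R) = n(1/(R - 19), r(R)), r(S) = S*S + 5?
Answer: -86474441820424/2163841 - 3176*I*sqrt(397) ≈ -3.9963e+7 - 63281.0*I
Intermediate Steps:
r(S) = 5 + S**2 (r(S) = S**2 + 5 = 5 + S**2)
n(F, o) = (18 + F)*(F + o) (n(F, o) = (F + o)*(18 + F) = (18 + F)*(F + o))
k(R) = 90 + (-19 + R)**(-2) + 18*R**2 + 18/(-19 + R) + (5 + R**2)/(-19 + R) (k(R) = (1/(R - 19))**2 + 18/(R - 19) + 18*(5 + R**2) + (5 + R**2)/(R - 19) = (1/(-19 + R))**2 + 18/(-19 + R) + (90 + 18*R**2) + (5 + R**2)/(-19 + R) = (-19 + R)**(-2) + 18/(-19 + R) + (90 + 18*R**2) + (5 + R**2)/(-19 + R) = 90 + (-19 + R)**(-2) + 18*R**2 + 18/(-19 + R) + (5 + R**2)/(-19 + R))
d(I) = I**(3/2)
d(-1588) - k(1490) = (-1588)**(3/2) - (32054 - 3397*1490 - 683*1490**3 + 18*1490**4 + 6569*1490**2)/(361 + 1490**2 - 38*1490) = -3176*I*sqrt(397) - (32054 - 5061530 - 683*3307949000 + 18*4928844010000 + 6569*2220100)/(361 + 2220100 - 56620) = -3176*I*sqrt(397) - (32054 - 5061530 - 2259329167000 + 88719192180000 + 14583836900)/2163841 = -3176*I*sqrt(397) - 86474441820424/2163841 = -86474441820424/2163841 - 3176*I*sqrt(397)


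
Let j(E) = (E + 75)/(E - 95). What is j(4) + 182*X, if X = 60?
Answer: 993641/91 ≈ 10919.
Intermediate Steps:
j(E) = (75 + E)/(-95 + E)
j(4) + 182*X = (75 + 4)/(-95 + 4) + 182*60 = 79/(-91) + 10920 = -1/91*79 + 10920 = -79/91 + 10920 = 993641/91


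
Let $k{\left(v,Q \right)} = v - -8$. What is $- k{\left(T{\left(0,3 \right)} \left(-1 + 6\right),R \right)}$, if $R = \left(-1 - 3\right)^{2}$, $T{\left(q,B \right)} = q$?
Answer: $-8$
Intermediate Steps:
$R = 16$ ($R = \left(-4\right)^{2} = 16$)
$k{\left(v,Q \right)} = 8 + v$ ($k{\left(v,Q \right)} = v + 8 = 8 + v$)
$- k{\left(T{\left(0,3 \right)} \left(-1 + 6\right),R \right)} = - (8 + 0 \left(-1 + 6\right)) = - (8 + 0 \cdot 5) = - (8 + 0) = \left(-1\right) 8 = -8$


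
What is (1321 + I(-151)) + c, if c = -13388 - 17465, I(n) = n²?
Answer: -6731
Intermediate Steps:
c = -30853
(1321 + I(-151)) + c = (1321 + (-151)²) - 30853 = (1321 + 22801) - 30853 = 24122 - 30853 = -6731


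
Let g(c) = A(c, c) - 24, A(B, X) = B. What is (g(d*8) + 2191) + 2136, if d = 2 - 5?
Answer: 4279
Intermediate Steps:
d = -3
g(c) = -24 + c (g(c) = c - 24 = -24 + c)
(g(d*8) + 2191) + 2136 = ((-24 - 3*8) + 2191) + 2136 = ((-24 - 24) + 2191) + 2136 = (-48 + 2191) + 2136 = 2143 + 2136 = 4279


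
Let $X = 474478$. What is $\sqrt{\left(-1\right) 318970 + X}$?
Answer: $2 \sqrt{38877} \approx 394.35$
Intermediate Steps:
$\sqrt{\left(-1\right) 318970 + X} = \sqrt{\left(-1\right) 318970 + 474478} = \sqrt{-318970 + 474478} = \sqrt{155508} = 2 \sqrt{38877}$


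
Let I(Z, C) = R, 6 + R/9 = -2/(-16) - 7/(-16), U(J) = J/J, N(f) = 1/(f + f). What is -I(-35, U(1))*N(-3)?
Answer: -261/32 ≈ -8.1563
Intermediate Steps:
N(f) = 1/(2*f)
U(J) = 1
R = -783/16 (R = -54 + 9*(-2/(-16) - 7/(-16)) = -54 + 9*(-2*(-1/16) - 7*(-1/16)) = -54 + 9*(1/8 + 7/16) = -54 + 9*(9/16) = -54 + 81/16 = -783/16 ≈ -48.938)
I(Z, C) = -783/16
-I(-35, U(1))*N(-3) = -(-783)*(1/2)/(-3)/16 = -(-783)*(1/2)*(-1/3)/16 = -(-783)*(-1)/(16*6) = -1*261/32 = -261/32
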